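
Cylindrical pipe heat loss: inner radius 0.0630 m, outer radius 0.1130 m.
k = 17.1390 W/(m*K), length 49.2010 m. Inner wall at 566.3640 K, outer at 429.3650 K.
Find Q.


dT = 136.9990 K
ln(ro/ri) = 0.5843
Q = 2*pi*17.1390*49.2010*136.9990 / 0.5843 = 1242383.4412 W

1242383.4412 W


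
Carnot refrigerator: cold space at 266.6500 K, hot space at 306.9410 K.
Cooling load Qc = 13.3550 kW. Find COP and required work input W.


COP = 266.6500 / 40.2910 = 6.6181
W = 13.3550 / 6.6181 = 2.0179 kW

COP = 6.6181, W = 2.0179 kW


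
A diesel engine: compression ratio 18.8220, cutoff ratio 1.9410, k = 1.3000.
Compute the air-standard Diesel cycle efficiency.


r^(k-1) = 2.4121
rc^k = 2.3683
eta = 0.5363 = 53.6294%

53.6294%


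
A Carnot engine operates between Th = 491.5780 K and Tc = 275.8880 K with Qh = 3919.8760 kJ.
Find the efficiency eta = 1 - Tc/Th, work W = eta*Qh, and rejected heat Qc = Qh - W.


eta = 1 - 275.8880/491.5780 = 0.4388
W = 0.4388 * 3919.8760 = 1719.9266 kJ
Qc = 3919.8760 - 1719.9266 = 2199.9494 kJ

eta = 43.8771%, W = 1719.9266 kJ, Qc = 2199.9494 kJ


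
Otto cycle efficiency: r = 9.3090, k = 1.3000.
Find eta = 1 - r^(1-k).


r^(k-1) = 1.9529
eta = 1 - 1/1.9529 = 0.4879 = 48.7930%

48.7930%


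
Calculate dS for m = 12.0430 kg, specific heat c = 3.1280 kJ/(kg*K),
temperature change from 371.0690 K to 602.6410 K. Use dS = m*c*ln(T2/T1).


T2/T1 = 1.6241
ln(T2/T1) = 0.4849
dS = 12.0430 * 3.1280 * 0.4849 = 18.2677 kJ/K

18.2677 kJ/K


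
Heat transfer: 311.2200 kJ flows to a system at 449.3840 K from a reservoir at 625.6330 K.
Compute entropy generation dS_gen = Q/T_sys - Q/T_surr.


dS_sys = 311.2200/449.3840 = 0.6925 kJ/K
dS_surr = -311.2200/625.6330 = -0.4974 kJ/K
dS_gen = 0.6925 - 0.4974 = 0.1951 kJ/K (irreversible)

dS_gen = 0.1951 kJ/K, irreversible


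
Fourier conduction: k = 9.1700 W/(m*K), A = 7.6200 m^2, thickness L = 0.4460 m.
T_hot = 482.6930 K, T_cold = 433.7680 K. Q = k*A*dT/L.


dT = 48.9250 K
Q = 9.1700 * 7.6200 * 48.9250 / 0.4460 = 7665.1434 W

7665.1434 W


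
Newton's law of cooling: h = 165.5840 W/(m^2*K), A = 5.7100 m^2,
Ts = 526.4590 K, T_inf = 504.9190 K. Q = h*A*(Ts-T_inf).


dT = 21.5400 K
Q = 165.5840 * 5.7100 * 21.5400 = 20365.7391 W

20365.7391 W


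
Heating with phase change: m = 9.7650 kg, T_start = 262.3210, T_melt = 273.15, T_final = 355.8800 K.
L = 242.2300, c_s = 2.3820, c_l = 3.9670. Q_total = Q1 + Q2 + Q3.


Q1 (sensible, solid) = 9.7650 * 2.3820 * 10.8290 = 251.8850 kJ
Q2 (latent) = 9.7650 * 242.2300 = 2365.3760 kJ
Q3 (sensible, liquid) = 9.7650 * 3.9670 * 82.7300 = 3204.7745 kJ
Q_total = 5822.0355 kJ

5822.0355 kJ


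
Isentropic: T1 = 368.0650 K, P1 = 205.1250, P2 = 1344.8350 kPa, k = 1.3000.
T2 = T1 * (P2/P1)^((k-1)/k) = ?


(k-1)/k = 0.2308
(P2/P1)^exp = 1.5433
T2 = 368.0650 * 1.5433 = 568.0444 K

568.0444 K


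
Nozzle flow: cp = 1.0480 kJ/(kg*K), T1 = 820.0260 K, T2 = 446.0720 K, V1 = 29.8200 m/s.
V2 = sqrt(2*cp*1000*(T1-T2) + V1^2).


dT = 373.9540 K
2*cp*1000*dT = 783807.5840
V1^2 = 889.2324
V2 = sqrt(784696.8164) = 885.8311 m/s

885.8311 m/s


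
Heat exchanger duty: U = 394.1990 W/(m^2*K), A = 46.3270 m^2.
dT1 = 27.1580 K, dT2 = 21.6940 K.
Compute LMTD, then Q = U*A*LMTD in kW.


LMTD = 24.3238 K
Q = 394.1990 * 46.3270 * 24.3238 = 444202.6547 W = 444.2027 kW

444.2027 kW


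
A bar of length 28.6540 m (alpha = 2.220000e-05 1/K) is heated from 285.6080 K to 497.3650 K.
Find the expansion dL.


dT = 211.7570 K
dL = 2.220000e-05 * 28.6540 * 211.7570 = 0.134703 m
L_final = 28.788703 m

dL = 0.134703 m


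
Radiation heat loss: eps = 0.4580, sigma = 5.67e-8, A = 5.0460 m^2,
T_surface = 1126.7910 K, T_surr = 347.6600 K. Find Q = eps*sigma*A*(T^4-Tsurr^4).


T^4 = 1.6120e+12
Tsurr^4 = 1.4609e+10
Q = 0.4580 * 5.67e-8 * 5.0460 * 1.5974e+12 = 209322.3243 W

209322.3243 W


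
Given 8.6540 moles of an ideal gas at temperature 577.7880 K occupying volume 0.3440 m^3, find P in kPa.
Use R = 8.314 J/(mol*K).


P = nRT/V = 8.6540 * 8.314 * 577.7880 / 0.3440
= 41571.4745 / 0.3440 = 120847.3096 Pa = 120.8473 kPa

120.8473 kPa


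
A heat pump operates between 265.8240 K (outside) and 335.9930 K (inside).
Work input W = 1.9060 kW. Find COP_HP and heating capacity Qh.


COP = 335.9930 / 70.1690 = 4.7883
Qh = 4.7883 * 1.9060 = 9.1266 kW

COP = 4.7883, Qh = 9.1266 kW


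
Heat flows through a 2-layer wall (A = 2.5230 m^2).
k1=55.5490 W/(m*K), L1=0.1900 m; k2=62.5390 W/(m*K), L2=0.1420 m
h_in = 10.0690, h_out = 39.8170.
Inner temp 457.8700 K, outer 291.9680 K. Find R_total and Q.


R_conv_in = 1/(10.0690*2.5230) = 0.0394
R_1 = 0.1900/(55.5490*2.5230) = 0.0014
R_2 = 0.1420/(62.5390*2.5230) = 0.0009
R_conv_out = 1/(39.8170*2.5230) = 0.0100
R_total = 0.0516 K/W
Q = 165.9020 / 0.0516 = 3216.7904 W

R_total = 0.0516 K/W, Q = 3216.7904 W


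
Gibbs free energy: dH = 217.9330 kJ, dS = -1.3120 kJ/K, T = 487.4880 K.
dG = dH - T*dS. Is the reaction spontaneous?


T*dS = 487.4880 * -1.3120 = -639.5843 kJ
dG = 217.9330 + 639.5843 = 857.5173 kJ (non-spontaneous)

dG = 857.5173 kJ, non-spontaneous


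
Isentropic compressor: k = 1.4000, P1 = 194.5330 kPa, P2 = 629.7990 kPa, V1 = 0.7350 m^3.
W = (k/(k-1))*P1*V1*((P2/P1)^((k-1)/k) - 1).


(k-1)/k = 0.2857
(P2/P1)^exp = 1.3989
W = 3.5000 * 194.5330 * 0.7350 * (1.3989 - 1) = 199.6034 kJ

199.6034 kJ


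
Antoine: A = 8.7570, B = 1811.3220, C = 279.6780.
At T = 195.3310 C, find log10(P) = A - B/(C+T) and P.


C+T = 475.0090
B/(C+T) = 3.8132
log10(P) = 8.7570 - 3.8132 = 4.9438
P = 10^4.9438 = 87854.2503 mmHg

87854.2503 mmHg


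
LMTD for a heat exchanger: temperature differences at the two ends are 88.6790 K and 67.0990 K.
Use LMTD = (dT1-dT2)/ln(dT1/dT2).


dT1/dT2 = 1.3216
ln(dT1/dT2) = 0.2789
LMTD = 21.5800 / 0.2789 = 77.3882 K

77.3882 K


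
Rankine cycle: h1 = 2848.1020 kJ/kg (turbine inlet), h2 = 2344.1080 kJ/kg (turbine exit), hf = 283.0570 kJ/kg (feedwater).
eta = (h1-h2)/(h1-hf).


W = 503.9940 kJ/kg
Q_in = 2565.0450 kJ/kg
eta = 0.1965 = 19.6485%

eta = 19.6485%


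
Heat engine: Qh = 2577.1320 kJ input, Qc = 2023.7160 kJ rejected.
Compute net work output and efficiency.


W = 2577.1320 - 2023.7160 = 553.4160 kJ
eta = 553.4160 / 2577.1320 = 0.2147 = 21.4741%

W = 553.4160 kJ, eta = 21.4741%


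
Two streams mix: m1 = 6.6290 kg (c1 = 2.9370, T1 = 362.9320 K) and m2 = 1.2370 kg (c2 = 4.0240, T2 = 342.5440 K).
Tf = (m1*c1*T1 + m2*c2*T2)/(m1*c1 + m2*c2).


num = 8771.1356
den = 24.4471
Tf = 358.7808 K

358.7808 K


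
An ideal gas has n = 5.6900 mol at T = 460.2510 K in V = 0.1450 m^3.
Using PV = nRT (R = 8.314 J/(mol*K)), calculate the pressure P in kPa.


P = nRT/V = 5.6900 * 8.314 * 460.2510 / 0.1450
= 21772.9376 / 0.1450 = 150158.1901 Pa = 150.1582 kPa

150.1582 kPa


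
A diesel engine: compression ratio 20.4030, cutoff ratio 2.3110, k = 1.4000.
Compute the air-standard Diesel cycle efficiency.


r^(k-1) = 3.3410
rc^k = 3.2309
eta = 0.6362 = 63.6197%

63.6197%


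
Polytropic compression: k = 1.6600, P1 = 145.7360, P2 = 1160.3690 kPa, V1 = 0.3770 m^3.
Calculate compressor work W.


(k-1)/k = 0.3976
(P2/P1)^exp = 2.2816
W = 2.5152 * 145.7360 * 0.3770 * (2.2816 - 1) = 177.1033 kJ

177.1033 kJ


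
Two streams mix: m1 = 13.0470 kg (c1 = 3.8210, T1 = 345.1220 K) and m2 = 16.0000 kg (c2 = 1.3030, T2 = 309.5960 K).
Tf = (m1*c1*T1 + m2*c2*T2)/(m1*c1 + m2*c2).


num = 23659.6819
den = 70.7006
Tf = 334.6462 K

334.6462 K


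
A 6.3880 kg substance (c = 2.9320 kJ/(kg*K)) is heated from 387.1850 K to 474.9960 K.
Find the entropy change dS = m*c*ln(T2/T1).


T2/T1 = 1.2268
ln(T2/T1) = 0.2044
dS = 6.3880 * 2.9320 * 0.2044 = 3.8284 kJ/K

3.8284 kJ/K


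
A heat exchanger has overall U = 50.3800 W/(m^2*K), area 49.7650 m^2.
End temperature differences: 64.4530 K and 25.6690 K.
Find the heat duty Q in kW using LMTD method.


LMTD = 42.1267 K
Q = 50.3800 * 49.7650 * 42.1267 = 105618.2960 W = 105.6183 kW

105.6183 kW


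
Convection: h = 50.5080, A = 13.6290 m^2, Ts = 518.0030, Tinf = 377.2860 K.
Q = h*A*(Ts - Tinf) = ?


dT = 140.7170 K
Q = 50.5080 * 13.6290 * 140.7170 = 96865.8583 W

96865.8583 W


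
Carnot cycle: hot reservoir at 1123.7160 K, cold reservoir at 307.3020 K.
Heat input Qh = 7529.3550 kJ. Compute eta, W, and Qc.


eta = 1 - 307.3020/1123.7160 = 0.7265
W = 0.7265 * 7529.3550 = 5470.3064 kJ
Qc = 7529.3550 - 5470.3064 = 2059.0486 kJ

eta = 72.6531%, W = 5470.3064 kJ, Qc = 2059.0486 kJ


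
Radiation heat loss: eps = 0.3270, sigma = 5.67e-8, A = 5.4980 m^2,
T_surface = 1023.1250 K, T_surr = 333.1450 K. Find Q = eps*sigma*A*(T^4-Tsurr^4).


T^4 = 1.0958e+12
Tsurr^4 = 1.2318e+10
Q = 0.3270 * 5.67e-8 * 5.4980 * 1.0834e+12 = 110443.6194 W

110443.6194 W


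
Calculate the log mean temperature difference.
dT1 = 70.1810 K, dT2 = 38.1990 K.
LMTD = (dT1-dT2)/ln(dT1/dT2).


dT1/dT2 = 1.8372
ln(dT1/dT2) = 0.6083
LMTD = 31.9820 / 0.6083 = 52.5788 K

52.5788 K


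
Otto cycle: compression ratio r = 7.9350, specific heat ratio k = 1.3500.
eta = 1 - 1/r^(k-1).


r^(k-1) = 2.0646
eta = 1 - 1/2.0646 = 0.5157 = 51.5651%

51.5651%


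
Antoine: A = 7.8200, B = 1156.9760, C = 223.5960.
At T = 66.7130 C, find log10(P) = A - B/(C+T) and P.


C+T = 290.3090
B/(C+T) = 3.9853
log10(P) = 7.8200 - 3.9853 = 3.8347
P = 10^3.8347 = 6833.9850 mmHg

6833.9850 mmHg


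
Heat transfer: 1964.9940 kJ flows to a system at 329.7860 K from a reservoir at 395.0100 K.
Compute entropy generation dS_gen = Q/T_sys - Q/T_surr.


dS_sys = 1964.9940/329.7860 = 5.9584 kJ/K
dS_surr = -1964.9940/395.0100 = -4.9745 kJ/K
dS_gen = 5.9584 - 4.9745 = 0.9838 kJ/K (irreversible)

dS_gen = 0.9838 kJ/K, irreversible


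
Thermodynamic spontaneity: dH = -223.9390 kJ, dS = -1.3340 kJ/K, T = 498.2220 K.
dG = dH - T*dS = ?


T*dS = 498.2220 * -1.3340 = -664.6281 kJ
dG = -223.9390 + 664.6281 = 440.6891 kJ (non-spontaneous)

dG = 440.6891 kJ, non-spontaneous


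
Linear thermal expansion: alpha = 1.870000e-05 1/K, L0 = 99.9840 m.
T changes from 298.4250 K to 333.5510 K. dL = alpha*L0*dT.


dT = 35.1260 K
dL = 1.870000e-05 * 99.9840 * 35.1260 = 0.065675 m
L_final = 100.049675 m

dL = 0.065675 m


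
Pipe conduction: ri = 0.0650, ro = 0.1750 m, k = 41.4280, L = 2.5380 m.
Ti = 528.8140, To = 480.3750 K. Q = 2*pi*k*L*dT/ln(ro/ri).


dT = 48.4390 K
ln(ro/ri) = 0.9904
Q = 2*pi*41.4280*2.5380*48.4390 / 0.9904 = 32311.0119 W

32311.0119 W


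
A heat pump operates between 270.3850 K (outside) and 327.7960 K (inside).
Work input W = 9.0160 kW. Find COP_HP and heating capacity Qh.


COP = 327.7960 / 57.4110 = 5.7096
Qh = 5.7096 * 9.0160 = 51.4781 kW

COP = 5.7096, Qh = 51.4781 kW


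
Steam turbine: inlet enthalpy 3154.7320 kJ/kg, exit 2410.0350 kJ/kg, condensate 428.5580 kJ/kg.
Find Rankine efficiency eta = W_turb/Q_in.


W = 744.6970 kJ/kg
Q_in = 2726.1740 kJ/kg
eta = 0.2732 = 27.3166%

eta = 27.3166%


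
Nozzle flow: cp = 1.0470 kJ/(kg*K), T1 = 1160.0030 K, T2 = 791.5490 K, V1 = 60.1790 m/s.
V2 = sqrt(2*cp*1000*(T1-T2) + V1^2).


dT = 368.4540 K
2*cp*1000*dT = 771542.6760
V1^2 = 3621.5120
V2 = sqrt(775164.1880) = 880.4341 m/s

880.4341 m/s


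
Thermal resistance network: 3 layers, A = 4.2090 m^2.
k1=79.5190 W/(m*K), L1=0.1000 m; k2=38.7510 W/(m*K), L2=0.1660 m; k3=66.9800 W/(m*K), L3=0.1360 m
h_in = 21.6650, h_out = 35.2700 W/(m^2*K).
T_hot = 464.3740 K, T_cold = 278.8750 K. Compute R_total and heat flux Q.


R_conv_in = 1/(21.6650*4.2090) = 0.0110
R_1 = 0.1000/(79.5190*4.2090) = 0.0003
R_2 = 0.1660/(38.7510*4.2090) = 0.0010
R_3 = 0.1360/(66.9800*4.2090) = 0.0005
R_conv_out = 1/(35.2700*4.2090) = 0.0067
R_total = 0.0195 K/W
Q = 185.4990 / 0.0195 = 9512.0295 W

R_total = 0.0195 K/W, Q = 9512.0295 W


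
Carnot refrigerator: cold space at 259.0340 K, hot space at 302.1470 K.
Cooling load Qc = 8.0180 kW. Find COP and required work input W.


COP = 259.0340 / 43.1130 = 6.0083
W = 8.0180 / 6.0083 = 1.3345 kW

COP = 6.0083, W = 1.3345 kW


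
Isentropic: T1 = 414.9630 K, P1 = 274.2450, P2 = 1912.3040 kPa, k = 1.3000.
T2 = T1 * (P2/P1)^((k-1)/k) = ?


(k-1)/k = 0.2308
(P2/P1)^exp = 1.5654
T2 = 414.9630 * 1.5654 = 649.5975 K

649.5975 K


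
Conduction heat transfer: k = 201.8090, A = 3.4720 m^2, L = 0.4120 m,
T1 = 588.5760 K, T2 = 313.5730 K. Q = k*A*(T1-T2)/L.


dT = 275.0030 K
Q = 201.8090 * 3.4720 * 275.0030 / 0.4120 = 467692.5613 W

467692.5613 W


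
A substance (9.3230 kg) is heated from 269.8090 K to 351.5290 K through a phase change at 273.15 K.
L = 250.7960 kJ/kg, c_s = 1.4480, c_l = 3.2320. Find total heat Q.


Q1 (sensible, solid) = 9.3230 * 1.4480 * 3.3410 = 45.1025 kJ
Q2 (latent) = 9.3230 * 250.7960 = 2338.1711 kJ
Q3 (sensible, liquid) = 9.3230 * 3.2320 * 78.3790 = 2361.7110 kJ
Q_total = 4744.9846 kJ

4744.9846 kJ


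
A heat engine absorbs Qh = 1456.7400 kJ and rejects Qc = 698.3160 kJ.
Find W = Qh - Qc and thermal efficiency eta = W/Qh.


W = 1456.7400 - 698.3160 = 758.4240 kJ
eta = 758.4240 / 1456.7400 = 0.5206 = 52.0631%

W = 758.4240 kJ, eta = 52.0631%


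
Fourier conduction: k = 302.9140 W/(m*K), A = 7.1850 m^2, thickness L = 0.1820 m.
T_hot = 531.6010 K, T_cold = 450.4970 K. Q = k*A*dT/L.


dT = 81.1040 K
Q = 302.9140 * 7.1850 * 81.1040 / 0.1820 = 969877.7678 W

969877.7678 W


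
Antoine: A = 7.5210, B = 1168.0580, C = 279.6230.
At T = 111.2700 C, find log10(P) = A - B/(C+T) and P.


C+T = 390.8930
B/(C+T) = 2.9882
log10(P) = 7.5210 - 2.9882 = 4.5328
P = 10^4.5328 = 34105.2824 mmHg

34105.2824 mmHg


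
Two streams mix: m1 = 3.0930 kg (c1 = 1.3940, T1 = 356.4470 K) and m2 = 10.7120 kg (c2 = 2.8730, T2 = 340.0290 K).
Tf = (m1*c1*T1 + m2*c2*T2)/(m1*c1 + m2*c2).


num = 12001.4602
den = 35.0872
Tf = 342.0465 K

342.0465 K


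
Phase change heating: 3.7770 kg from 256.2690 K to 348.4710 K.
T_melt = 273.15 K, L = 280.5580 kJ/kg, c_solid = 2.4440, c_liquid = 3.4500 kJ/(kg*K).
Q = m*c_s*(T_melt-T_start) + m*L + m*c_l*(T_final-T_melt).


Q1 (sensible, solid) = 3.7770 * 2.4440 * 16.8810 = 155.8283 kJ
Q2 (latent) = 3.7770 * 280.5580 = 1059.6676 kJ
Q3 (sensible, liquid) = 3.7770 * 3.4500 * 75.3210 = 981.4816 kJ
Q_total = 2196.9775 kJ

2196.9775 kJ


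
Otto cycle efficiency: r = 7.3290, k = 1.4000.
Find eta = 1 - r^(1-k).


r^(k-1) = 2.2183
eta = 1 - 1/2.2183 = 0.5492 = 54.9202%

54.9202%


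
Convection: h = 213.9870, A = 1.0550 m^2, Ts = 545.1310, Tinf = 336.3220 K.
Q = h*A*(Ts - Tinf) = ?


dT = 208.8090 K
Q = 213.9870 * 1.0550 * 208.8090 = 47139.9441 W

47139.9441 W


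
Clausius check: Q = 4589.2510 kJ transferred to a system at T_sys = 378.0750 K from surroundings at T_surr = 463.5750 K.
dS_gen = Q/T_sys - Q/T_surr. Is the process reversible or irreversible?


dS_sys = 4589.2510/378.0750 = 12.1385 kJ/K
dS_surr = -4589.2510/463.5750 = -9.8997 kJ/K
dS_gen = 12.1385 - 9.8997 = 2.2388 kJ/K (irreversible)

dS_gen = 2.2388 kJ/K, irreversible


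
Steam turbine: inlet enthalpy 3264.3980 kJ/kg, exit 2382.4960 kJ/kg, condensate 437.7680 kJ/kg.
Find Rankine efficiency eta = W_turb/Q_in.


W = 881.9020 kJ/kg
Q_in = 2826.6300 kJ/kg
eta = 0.3120 = 31.1998%

eta = 31.1998%


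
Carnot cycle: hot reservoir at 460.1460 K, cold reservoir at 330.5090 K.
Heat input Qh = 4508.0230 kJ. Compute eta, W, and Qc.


eta = 1 - 330.5090/460.1460 = 0.2817
W = 0.2817 * 4508.0230 = 1270.0460 kJ
Qc = 4508.0230 - 1270.0460 = 3237.9770 kJ

eta = 28.1730%, W = 1270.0460 kJ, Qc = 3237.9770 kJ


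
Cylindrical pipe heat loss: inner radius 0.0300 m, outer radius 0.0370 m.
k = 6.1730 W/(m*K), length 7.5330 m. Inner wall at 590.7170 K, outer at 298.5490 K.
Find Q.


dT = 292.1680 K
ln(ro/ri) = 0.2097
Q = 2*pi*6.1730*7.5330*292.1680 / 0.2097 = 407038.8024 W

407038.8024 W


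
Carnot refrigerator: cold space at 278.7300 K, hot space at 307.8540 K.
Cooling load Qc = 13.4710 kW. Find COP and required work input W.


COP = 278.7300 / 29.1240 = 9.5705
W = 13.4710 / 9.5705 = 1.4076 kW

COP = 9.5705, W = 1.4076 kW


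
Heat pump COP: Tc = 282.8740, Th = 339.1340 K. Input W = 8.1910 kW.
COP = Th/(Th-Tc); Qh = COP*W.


COP = 339.1340 / 56.2600 = 6.0280
Qh = 6.0280 * 8.1910 = 49.3752 kW

COP = 6.0280, Qh = 49.3752 kW


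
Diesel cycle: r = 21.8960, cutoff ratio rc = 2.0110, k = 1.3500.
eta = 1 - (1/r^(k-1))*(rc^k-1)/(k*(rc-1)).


r^(k-1) = 2.9453
rc^k = 2.5681
eta = 0.6099 = 60.9922%

60.9922%


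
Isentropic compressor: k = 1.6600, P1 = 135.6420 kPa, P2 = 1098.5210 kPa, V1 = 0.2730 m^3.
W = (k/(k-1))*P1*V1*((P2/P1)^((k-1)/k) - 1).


(k-1)/k = 0.3976
(P2/P1)^exp = 2.2971
W = 2.5152 * 135.6420 * 0.2730 * (2.2971 - 1) = 120.8061 kJ

120.8061 kJ


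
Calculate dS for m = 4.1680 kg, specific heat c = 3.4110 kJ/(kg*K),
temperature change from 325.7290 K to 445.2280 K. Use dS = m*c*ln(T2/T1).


T2/T1 = 1.3669
ln(T2/T1) = 0.3125
dS = 4.1680 * 3.4110 * 0.3125 = 4.4431 kJ/K

4.4431 kJ/K


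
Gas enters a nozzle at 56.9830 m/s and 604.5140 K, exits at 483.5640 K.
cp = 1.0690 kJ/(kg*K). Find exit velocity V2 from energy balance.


dT = 120.9500 K
2*cp*1000*dT = 258591.1000
V1^2 = 3247.0623
V2 = sqrt(261838.1623) = 511.7012 m/s

511.7012 m/s


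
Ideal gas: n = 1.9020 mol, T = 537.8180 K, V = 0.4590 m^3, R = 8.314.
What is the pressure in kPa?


P = nRT/V = 1.9020 * 8.314 * 537.8180 / 0.4590
= 8504.6387 / 0.4590 = 18528.6245 Pa = 18.5286 kPa

18.5286 kPa


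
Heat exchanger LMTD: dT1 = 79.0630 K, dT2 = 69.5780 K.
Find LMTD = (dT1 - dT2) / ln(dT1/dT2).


dT1/dT2 = 1.1363
ln(dT1/dT2) = 0.1278
LMTD = 9.4850 / 0.1278 = 74.2195 K

74.2195 K


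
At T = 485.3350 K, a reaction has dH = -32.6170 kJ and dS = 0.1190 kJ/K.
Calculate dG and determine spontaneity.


T*dS = 485.3350 * 0.1190 = 57.7549 kJ
dG = -32.6170 - 57.7549 = -90.3719 kJ (spontaneous)

dG = -90.3719 kJ, spontaneous


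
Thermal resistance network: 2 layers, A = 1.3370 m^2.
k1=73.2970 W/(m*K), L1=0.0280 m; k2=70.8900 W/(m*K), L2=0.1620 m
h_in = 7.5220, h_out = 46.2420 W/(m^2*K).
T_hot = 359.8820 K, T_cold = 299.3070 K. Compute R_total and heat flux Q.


R_conv_in = 1/(7.5220*1.3370) = 0.0994
R_1 = 0.0280/(73.2970*1.3370) = 0.0003
R_2 = 0.1620/(70.8900*1.3370) = 0.0017
R_conv_out = 1/(46.2420*1.3370) = 0.0162
R_total = 0.1176 K/W
Q = 60.5750 / 0.1176 = 515.0779 W

R_total = 0.1176 K/W, Q = 515.0779 W


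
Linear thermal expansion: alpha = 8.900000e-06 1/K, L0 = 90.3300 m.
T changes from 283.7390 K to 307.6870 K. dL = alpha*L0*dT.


dT = 23.9480 K
dL = 8.900000e-06 * 90.3300 * 23.9480 = 0.019253 m
L_final = 90.349253 m

dL = 0.019253 m


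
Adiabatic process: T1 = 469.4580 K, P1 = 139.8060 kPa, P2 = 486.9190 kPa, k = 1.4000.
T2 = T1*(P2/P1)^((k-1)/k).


(k-1)/k = 0.2857
(P2/P1)^exp = 1.4284
T2 = 469.4580 * 1.4284 = 670.5546 K

670.5546 K


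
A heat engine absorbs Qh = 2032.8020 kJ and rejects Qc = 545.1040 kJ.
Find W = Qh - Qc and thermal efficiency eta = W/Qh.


W = 2032.8020 - 545.1040 = 1487.6980 kJ
eta = 1487.6980 / 2032.8020 = 0.7318 = 73.1846%

W = 1487.6980 kJ, eta = 73.1846%


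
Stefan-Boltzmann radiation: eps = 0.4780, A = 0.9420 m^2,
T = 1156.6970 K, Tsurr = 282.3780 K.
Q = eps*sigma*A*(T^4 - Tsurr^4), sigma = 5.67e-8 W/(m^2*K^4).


T^4 = 1.7901e+12
Tsurr^4 = 6.3580e+09
Q = 0.4780 * 5.67e-8 * 0.9420 * 1.7837e+12 = 45540.2106 W

45540.2106 W


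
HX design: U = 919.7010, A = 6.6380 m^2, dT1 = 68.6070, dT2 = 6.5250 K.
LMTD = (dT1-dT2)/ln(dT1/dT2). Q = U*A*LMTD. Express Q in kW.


LMTD = 26.3870 K
Q = 919.7010 * 6.6380 * 26.3870 = 161091.6970 W = 161.0917 kW

161.0917 kW


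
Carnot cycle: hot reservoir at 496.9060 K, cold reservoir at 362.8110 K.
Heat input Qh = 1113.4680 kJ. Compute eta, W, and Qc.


eta = 1 - 362.8110/496.9060 = 0.2699
W = 0.2699 * 1113.4680 = 300.4804 kJ
Qc = 1113.4680 - 300.4804 = 812.9876 kJ

eta = 26.9860%, W = 300.4804 kJ, Qc = 812.9876 kJ


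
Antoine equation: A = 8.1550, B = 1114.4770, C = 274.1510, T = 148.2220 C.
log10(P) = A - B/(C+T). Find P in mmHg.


C+T = 422.3730
B/(C+T) = 2.6386
log10(P) = 8.1550 - 2.6386 = 5.5164
P = 10^5.5164 = 328391.1704 mmHg

328391.1704 mmHg


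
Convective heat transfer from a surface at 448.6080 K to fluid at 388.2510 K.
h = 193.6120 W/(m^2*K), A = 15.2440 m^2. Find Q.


dT = 60.3570 K
Q = 193.6120 * 15.2440 * 60.3570 = 178138.9371 W

178138.9371 W


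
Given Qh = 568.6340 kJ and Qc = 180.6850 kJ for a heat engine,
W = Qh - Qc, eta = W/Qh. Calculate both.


W = 568.6340 - 180.6850 = 387.9490 kJ
eta = 387.9490 / 568.6340 = 0.6822 = 68.2247%

W = 387.9490 kJ, eta = 68.2247%


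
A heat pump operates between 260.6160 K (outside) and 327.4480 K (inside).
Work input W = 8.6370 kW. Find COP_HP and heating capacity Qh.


COP = 327.4480 / 66.8320 = 4.8996
Qh = 4.8996 * 8.6370 = 42.3176 kW

COP = 4.8996, Qh = 42.3176 kW


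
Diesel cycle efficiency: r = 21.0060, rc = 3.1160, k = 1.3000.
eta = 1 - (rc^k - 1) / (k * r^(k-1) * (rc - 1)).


r^(k-1) = 2.4929
rc^k = 4.3820
eta = 0.5068 = 50.6807%

50.6807%


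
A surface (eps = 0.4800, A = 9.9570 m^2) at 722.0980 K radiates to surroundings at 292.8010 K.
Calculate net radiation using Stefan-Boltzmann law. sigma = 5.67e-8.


T^4 = 2.7188e+11
Tsurr^4 = 7.3500e+09
Q = 0.4800 * 5.67e-8 * 9.9570 * 2.6453e+11 = 71686.1350 W

71686.1350 W


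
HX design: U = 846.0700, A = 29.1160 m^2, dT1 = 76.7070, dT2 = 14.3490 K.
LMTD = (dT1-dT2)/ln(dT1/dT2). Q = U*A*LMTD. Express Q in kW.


LMTD = 37.1995 K
Q = 846.0700 * 29.1160 * 37.1995 = 916379.0357 W = 916.3790 kW

916.3790 kW


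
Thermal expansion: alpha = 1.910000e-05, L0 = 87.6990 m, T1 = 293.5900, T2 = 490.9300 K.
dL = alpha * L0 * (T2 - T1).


dT = 197.3400 K
dL = 1.910000e-05 * 87.6990 * 197.3400 = 0.330555 m
L_final = 88.029555 m

dL = 0.330555 m


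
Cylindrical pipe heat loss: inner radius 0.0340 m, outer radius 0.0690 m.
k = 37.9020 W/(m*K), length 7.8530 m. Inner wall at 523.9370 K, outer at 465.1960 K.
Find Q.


dT = 58.7410 K
ln(ro/ri) = 0.7077
Q = 2*pi*37.9020*7.8530*58.7410 / 0.7077 = 155217.7978 W

155217.7978 W


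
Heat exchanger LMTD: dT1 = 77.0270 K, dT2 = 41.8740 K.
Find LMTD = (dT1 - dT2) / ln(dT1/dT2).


dT1/dT2 = 1.8395
ln(dT1/dT2) = 0.6095
LMTD = 35.1530 / 0.6095 = 57.6760 K

57.6760 K


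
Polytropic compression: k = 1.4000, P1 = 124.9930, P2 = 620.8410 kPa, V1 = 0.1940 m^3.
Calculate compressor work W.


(k-1)/k = 0.2857
(P2/P1)^exp = 1.5808
W = 3.5000 * 124.9930 * 0.1940 * (1.5808 - 1) = 49.2949 kJ

49.2949 kJ


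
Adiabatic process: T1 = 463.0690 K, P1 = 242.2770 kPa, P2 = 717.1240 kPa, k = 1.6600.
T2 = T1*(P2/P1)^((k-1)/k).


(k-1)/k = 0.3976
(P2/P1)^exp = 1.5395
T2 = 463.0690 * 1.5395 = 712.8906 K

712.8906 K


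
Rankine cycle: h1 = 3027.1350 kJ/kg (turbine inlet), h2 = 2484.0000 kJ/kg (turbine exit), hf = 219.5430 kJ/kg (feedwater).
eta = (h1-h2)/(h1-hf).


W = 543.1350 kJ/kg
Q_in = 2807.5920 kJ/kg
eta = 0.1935 = 19.3452%

eta = 19.3452%


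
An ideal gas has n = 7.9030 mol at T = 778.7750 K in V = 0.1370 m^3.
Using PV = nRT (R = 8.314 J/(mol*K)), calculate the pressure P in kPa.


P = nRT/V = 7.9030 * 8.314 * 778.7750 / 0.1370
= 51169.8335 / 0.1370 = 373502.4341 Pa = 373.5024 kPa

373.5024 kPa


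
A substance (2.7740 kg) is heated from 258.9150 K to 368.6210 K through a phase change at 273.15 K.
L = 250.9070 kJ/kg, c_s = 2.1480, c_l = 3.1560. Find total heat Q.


Q1 (sensible, solid) = 2.7740 * 2.1480 * 14.2350 = 84.8200 kJ
Q2 (latent) = 2.7740 * 250.9070 = 696.0160 kJ
Q3 (sensible, liquid) = 2.7740 * 3.1560 * 95.4710 = 835.8242 kJ
Q_total = 1616.6602 kJ

1616.6602 kJ


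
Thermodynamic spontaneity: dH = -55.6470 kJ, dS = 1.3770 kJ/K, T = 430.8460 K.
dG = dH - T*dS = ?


T*dS = 430.8460 * 1.3770 = 593.2749 kJ
dG = -55.6470 - 593.2749 = -648.9219 kJ (spontaneous)

dG = -648.9219 kJ, spontaneous


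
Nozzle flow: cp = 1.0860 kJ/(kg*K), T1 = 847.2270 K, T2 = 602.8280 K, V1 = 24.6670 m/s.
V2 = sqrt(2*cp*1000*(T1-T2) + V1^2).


dT = 244.3990 K
2*cp*1000*dT = 530834.6280
V1^2 = 608.4609
V2 = sqrt(531443.0889) = 729.0014 m/s

729.0014 m/s


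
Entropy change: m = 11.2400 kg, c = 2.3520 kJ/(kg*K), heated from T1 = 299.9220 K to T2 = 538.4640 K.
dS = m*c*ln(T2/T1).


T2/T1 = 1.7953
ln(T2/T1) = 0.5852
dS = 11.2400 * 2.3520 * 0.5852 = 15.4706 kJ/K

15.4706 kJ/K


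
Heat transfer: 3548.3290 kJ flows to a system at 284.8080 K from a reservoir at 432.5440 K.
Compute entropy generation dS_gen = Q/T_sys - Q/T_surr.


dS_sys = 3548.3290/284.8080 = 12.4587 kJ/K
dS_surr = -3548.3290/432.5440 = -8.2034 kJ/K
dS_gen = 12.4587 - 8.2034 = 4.2553 kJ/K (irreversible)

dS_gen = 4.2553 kJ/K, irreversible


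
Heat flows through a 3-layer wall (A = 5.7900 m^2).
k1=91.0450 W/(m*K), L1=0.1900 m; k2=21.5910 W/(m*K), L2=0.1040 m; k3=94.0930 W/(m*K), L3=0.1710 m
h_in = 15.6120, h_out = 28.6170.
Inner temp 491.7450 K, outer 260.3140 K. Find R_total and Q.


R_conv_in = 1/(15.6120*5.7900) = 0.0111
R_1 = 0.1900/(91.0450*5.7900) = 0.0004
R_2 = 0.1040/(21.5910*5.7900) = 0.0008
R_3 = 0.1710/(94.0930*5.7900) = 0.0003
R_conv_out = 1/(28.6170*5.7900) = 0.0060
R_total = 0.0186 K/W
Q = 231.4310 / 0.0186 = 12439.6843 W

R_total = 0.0186 K/W, Q = 12439.6843 W


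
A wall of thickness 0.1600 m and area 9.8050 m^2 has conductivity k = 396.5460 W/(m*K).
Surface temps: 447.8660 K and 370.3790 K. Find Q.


dT = 77.4870 K
Q = 396.5460 * 9.8050 * 77.4870 / 0.1600 = 1882998.7677 W

1882998.7677 W


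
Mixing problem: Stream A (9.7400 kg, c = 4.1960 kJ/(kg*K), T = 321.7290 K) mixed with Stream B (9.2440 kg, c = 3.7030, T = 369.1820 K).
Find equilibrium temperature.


num = 25786.0516
den = 75.0996
Tf = 343.3582 K

343.3582 K


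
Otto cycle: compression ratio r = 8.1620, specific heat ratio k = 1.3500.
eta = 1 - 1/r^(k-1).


r^(k-1) = 2.0851
eta = 1 - 1/2.0851 = 0.5204 = 52.0409%

52.0409%


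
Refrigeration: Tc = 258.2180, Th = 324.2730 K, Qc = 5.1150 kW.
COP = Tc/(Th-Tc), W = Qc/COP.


COP = 258.2180 / 66.0550 = 3.9091
W = 5.1150 / 3.9091 = 1.3085 kW

COP = 3.9091, W = 1.3085 kW


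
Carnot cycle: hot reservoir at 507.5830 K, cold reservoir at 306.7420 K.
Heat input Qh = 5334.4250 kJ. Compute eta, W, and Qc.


eta = 1 - 306.7420/507.5830 = 0.3957
W = 0.3957 * 5334.4250 = 2110.7312 kJ
Qc = 5334.4250 - 2110.7312 = 3223.6938 kJ

eta = 39.5681%, W = 2110.7312 kJ, Qc = 3223.6938 kJ


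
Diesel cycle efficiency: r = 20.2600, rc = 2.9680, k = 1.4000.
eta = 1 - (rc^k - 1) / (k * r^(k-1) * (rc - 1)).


r^(k-1) = 3.3316
rc^k = 4.5862
eta = 0.6093 = 60.9320%

60.9320%


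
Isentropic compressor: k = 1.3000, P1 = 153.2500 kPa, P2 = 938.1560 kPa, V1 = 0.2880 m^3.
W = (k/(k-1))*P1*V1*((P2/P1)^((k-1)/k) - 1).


(k-1)/k = 0.2308
(P2/P1)^exp = 1.5191
W = 4.3333 * 153.2500 * 0.2880 * (1.5191 - 1) = 99.2810 kJ

99.2810 kJ


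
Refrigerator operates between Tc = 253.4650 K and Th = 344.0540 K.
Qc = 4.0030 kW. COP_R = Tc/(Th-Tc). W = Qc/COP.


COP = 253.4650 / 90.5890 = 2.7980
W = 4.0030 / 2.7980 = 1.4307 kW

COP = 2.7980, W = 1.4307 kW


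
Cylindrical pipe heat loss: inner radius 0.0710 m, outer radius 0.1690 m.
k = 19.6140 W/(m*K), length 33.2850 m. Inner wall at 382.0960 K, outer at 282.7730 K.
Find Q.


dT = 99.3230 K
ln(ro/ri) = 0.8672
Q = 2*pi*19.6140*33.2850*99.3230 / 0.8672 = 469802.9356 W

469802.9356 W


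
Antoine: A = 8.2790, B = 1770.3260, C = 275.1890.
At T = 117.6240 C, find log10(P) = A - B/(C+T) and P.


C+T = 392.8130
B/(C+T) = 4.5068
log10(P) = 8.2790 - 4.5068 = 3.7722
P = 10^3.7722 = 5918.4671 mmHg

5918.4671 mmHg


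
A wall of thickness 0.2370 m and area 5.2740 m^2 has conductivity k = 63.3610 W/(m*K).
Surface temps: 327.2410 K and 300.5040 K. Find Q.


dT = 26.7370 K
Q = 63.3610 * 5.2740 * 26.7370 / 0.2370 = 37698.7090 W

37698.7090 W


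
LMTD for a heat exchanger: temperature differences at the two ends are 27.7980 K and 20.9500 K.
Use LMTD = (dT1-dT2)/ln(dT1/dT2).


dT1/dT2 = 1.3269
ln(dT1/dT2) = 0.2828
LMTD = 6.8480 / 0.2828 = 24.2128 K

24.2128 K


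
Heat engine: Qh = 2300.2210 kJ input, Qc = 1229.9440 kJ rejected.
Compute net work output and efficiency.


W = 2300.2210 - 1229.9440 = 1070.2770 kJ
eta = 1070.2770 / 2300.2210 = 0.4653 = 46.5293%

W = 1070.2770 kJ, eta = 46.5293%


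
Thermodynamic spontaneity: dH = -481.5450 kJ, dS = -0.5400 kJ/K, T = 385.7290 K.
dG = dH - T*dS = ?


T*dS = 385.7290 * -0.5400 = -208.2937 kJ
dG = -481.5450 + 208.2937 = -273.2513 kJ (spontaneous)

dG = -273.2513 kJ, spontaneous


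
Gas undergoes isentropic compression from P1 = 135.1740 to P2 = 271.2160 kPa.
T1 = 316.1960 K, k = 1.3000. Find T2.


(k-1)/k = 0.2308
(P2/P1)^exp = 1.1743
T2 = 316.1960 * 1.1743 = 371.3181 K

371.3181 K


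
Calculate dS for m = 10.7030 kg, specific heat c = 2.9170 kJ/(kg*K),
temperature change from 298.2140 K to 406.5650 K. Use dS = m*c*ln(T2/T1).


T2/T1 = 1.3633
ln(T2/T1) = 0.3099
dS = 10.7030 * 2.9170 * 0.3099 = 9.6763 kJ/K

9.6763 kJ/K


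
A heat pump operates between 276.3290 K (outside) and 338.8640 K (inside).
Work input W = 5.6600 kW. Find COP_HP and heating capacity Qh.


COP = 338.8640 / 62.5350 = 5.4188
Qh = 5.4188 * 5.6600 = 30.6703 kW

COP = 5.4188, Qh = 30.6703 kW


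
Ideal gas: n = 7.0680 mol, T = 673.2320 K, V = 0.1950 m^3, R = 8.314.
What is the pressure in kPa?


P = nRT/V = 7.0680 * 8.314 * 673.2320 / 0.1950
= 39561.3690 / 0.1950 = 202878.8154 Pa = 202.8788 kPa

202.8788 kPa


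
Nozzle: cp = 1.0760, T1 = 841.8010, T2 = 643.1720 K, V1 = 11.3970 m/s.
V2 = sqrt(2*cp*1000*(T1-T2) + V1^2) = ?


dT = 198.6290 K
2*cp*1000*dT = 427449.6080
V1^2 = 129.8916
V2 = sqrt(427579.4996) = 653.8956 m/s

653.8956 m/s


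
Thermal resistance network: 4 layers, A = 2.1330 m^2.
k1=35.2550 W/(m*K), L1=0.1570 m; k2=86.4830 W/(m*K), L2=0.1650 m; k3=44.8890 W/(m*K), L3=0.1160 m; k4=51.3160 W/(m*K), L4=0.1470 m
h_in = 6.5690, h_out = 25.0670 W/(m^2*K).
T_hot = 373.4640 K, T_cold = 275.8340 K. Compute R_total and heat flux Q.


R_conv_in = 1/(6.5690*2.1330) = 0.0714
R_1 = 0.1570/(35.2550*2.1330) = 0.0021
R_2 = 0.1650/(86.4830*2.1330) = 0.0009
R_3 = 0.1160/(44.8890*2.1330) = 0.0012
R_4 = 0.1470/(51.3160*2.1330) = 0.0013
R_conv_out = 1/(25.0670*2.1330) = 0.0187
R_total = 0.0956 K/W
Q = 97.6300 / 0.0956 = 1021.1423 W

R_total = 0.0956 K/W, Q = 1021.1423 W


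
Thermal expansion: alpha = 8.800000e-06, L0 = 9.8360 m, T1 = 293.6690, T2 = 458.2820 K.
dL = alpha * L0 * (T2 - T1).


dT = 164.6130 K
dL = 8.800000e-06 * 9.8360 * 164.6130 = 0.014248 m
L_final = 9.850248 m

dL = 0.014248 m


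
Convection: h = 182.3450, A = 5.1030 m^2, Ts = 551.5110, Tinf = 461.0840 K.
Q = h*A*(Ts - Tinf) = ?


dT = 90.4270 K
Q = 182.3450 * 5.1030 * 90.4270 = 84142.9144 W

84142.9144 W


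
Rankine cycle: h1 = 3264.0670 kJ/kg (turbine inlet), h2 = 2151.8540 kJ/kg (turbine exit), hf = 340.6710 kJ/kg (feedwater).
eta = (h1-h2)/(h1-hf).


W = 1112.2130 kJ/kg
Q_in = 2923.3960 kJ/kg
eta = 0.3805 = 38.0452%

eta = 38.0452%


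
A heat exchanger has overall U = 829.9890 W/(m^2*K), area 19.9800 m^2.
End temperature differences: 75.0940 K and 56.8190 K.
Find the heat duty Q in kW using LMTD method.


LMTD = 65.5324 K
Q = 829.9890 * 19.9800 * 65.5324 = 1086734.8342 W = 1086.7348 kW

1086.7348 kW


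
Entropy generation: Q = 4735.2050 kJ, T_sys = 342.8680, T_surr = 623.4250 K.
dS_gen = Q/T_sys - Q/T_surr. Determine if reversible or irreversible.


dS_sys = 4735.2050/342.8680 = 13.8106 kJ/K
dS_surr = -4735.2050/623.4250 = -7.5955 kJ/K
dS_gen = 13.8106 - 7.5955 = 6.2151 kJ/K (irreversible)

dS_gen = 6.2151 kJ/K, irreversible


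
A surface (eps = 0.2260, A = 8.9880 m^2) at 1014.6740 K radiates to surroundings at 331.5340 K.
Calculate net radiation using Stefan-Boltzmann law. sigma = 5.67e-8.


T^4 = 1.0600e+12
Tsurr^4 = 1.2081e+10
Q = 0.2260 * 5.67e-8 * 8.9880 * 1.0479e+12 = 120693.0978 W

120693.0978 W


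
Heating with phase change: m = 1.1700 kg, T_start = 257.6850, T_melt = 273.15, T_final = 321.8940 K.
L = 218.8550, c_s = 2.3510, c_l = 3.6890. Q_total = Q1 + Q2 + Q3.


Q1 (sensible, solid) = 1.1700 * 2.3510 * 15.4650 = 42.5391 kJ
Q2 (latent) = 1.1700 * 218.8550 = 256.0603 kJ
Q3 (sensible, liquid) = 1.1700 * 3.6890 * 48.7440 = 210.3854 kJ
Q_total = 508.9849 kJ

508.9849 kJ


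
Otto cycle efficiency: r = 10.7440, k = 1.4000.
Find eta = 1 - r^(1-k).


r^(k-1) = 2.5850
eta = 1 - 1/2.5850 = 0.6132 = 61.3158%

61.3158%


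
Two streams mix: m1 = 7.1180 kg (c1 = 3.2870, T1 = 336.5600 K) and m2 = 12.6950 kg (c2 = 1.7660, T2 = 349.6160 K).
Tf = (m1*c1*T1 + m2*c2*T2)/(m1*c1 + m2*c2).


num = 15712.6197
den = 45.8162
Tf = 342.9487 K

342.9487 K


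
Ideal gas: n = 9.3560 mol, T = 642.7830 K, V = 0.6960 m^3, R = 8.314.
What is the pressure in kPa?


P = nRT/V = 9.3560 * 8.314 * 642.7830 / 0.6960
= 49999.3796 / 0.6960 = 71838.1891 Pa = 71.8382 kPa

71.8382 kPa


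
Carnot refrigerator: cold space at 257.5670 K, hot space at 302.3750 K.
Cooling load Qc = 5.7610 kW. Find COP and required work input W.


COP = 257.5670 / 44.8080 = 5.7482
W = 5.7610 / 5.7482 = 1.0022 kW

COP = 5.7482, W = 1.0022 kW


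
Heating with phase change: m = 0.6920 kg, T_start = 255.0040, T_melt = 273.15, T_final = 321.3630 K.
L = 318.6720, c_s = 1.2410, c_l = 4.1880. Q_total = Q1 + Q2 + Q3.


Q1 (sensible, solid) = 0.6920 * 1.2410 * 18.1460 = 15.5833 kJ
Q2 (latent) = 0.6920 * 318.6720 = 220.5210 kJ
Q3 (sensible, liquid) = 0.6920 * 4.1880 * 48.2130 = 139.7259 kJ
Q_total = 375.8302 kJ

375.8302 kJ


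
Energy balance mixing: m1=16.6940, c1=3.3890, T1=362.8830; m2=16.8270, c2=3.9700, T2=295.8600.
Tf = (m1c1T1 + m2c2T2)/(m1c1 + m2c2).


num = 40294.8481
den = 123.3792
Tf = 326.5936 K

326.5936 K


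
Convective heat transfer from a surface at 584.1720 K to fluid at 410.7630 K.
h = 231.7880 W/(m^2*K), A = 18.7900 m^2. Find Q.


dT = 173.4090 K
Q = 231.7880 * 18.7900 * 173.4090 = 755247.6142 W

755247.6142 W


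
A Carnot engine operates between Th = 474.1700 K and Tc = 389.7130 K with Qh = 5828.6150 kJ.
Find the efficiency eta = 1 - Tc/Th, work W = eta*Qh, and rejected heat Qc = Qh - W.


eta = 1 - 389.7130/474.1700 = 0.1781
W = 0.1781 * 5828.6150 = 1038.1663 kJ
Qc = 5828.6150 - 1038.1663 = 4790.4487 kJ

eta = 17.8115%, W = 1038.1663 kJ, Qc = 4790.4487 kJ


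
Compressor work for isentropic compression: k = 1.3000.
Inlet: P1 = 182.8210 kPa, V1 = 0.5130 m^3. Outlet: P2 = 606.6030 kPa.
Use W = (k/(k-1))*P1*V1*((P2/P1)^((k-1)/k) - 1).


(k-1)/k = 0.2308
(P2/P1)^exp = 1.3189
W = 4.3333 * 182.8210 * 0.5130 * (1.3189 - 1) = 129.5932 kJ

129.5932 kJ


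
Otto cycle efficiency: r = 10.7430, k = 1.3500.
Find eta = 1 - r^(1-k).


r^(k-1) = 2.2956
eta = 1 - 1/2.2956 = 0.5644 = 56.4382%

56.4382%


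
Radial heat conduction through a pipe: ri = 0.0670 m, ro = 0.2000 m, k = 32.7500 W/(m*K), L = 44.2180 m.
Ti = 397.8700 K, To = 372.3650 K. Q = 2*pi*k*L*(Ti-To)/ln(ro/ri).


dT = 25.5050 K
ln(ro/ri) = 1.0936
Q = 2*pi*32.7500*44.2180*25.5050 / 1.0936 = 212200.9221 W

212200.9221 W


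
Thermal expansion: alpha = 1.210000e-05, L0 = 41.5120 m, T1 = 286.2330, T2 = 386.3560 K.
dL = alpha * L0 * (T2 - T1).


dT = 100.1230 K
dL = 1.210000e-05 * 41.5120 * 100.1230 = 0.050291 m
L_final = 41.562291 m

dL = 0.050291 m


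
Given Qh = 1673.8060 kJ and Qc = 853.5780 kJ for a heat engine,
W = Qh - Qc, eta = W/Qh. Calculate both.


W = 1673.8060 - 853.5780 = 820.2280 kJ
eta = 820.2280 / 1673.8060 = 0.4900 = 49.0038%

W = 820.2280 kJ, eta = 49.0038%


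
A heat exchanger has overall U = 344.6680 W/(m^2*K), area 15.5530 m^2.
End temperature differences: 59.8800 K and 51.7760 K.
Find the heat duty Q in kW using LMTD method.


LMTD = 55.7298 K
Q = 344.6680 * 15.5530 * 55.7298 = 298746.5218 W = 298.7465 kW

298.7465 kW


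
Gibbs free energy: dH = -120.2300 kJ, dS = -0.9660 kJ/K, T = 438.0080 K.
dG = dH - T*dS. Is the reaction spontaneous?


T*dS = 438.0080 * -0.9660 = -423.1157 kJ
dG = -120.2300 + 423.1157 = 302.8857 kJ (non-spontaneous)

dG = 302.8857 kJ, non-spontaneous


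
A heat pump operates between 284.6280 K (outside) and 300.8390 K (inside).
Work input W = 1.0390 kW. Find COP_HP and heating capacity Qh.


COP = 300.8390 / 16.2110 = 18.5577
Qh = 18.5577 * 1.0390 = 19.2815 kW

COP = 18.5577, Qh = 19.2815 kW


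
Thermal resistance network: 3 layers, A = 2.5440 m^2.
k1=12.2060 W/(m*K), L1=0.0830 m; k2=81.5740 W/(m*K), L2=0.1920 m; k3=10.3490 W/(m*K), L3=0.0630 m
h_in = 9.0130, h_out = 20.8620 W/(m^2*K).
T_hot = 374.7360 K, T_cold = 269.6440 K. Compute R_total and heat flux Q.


R_conv_in = 1/(9.0130*2.5440) = 0.0436
R_1 = 0.0830/(12.2060*2.5440) = 0.0027
R_2 = 0.1920/(81.5740*2.5440) = 0.0009
R_3 = 0.0630/(10.3490*2.5440) = 0.0024
R_conv_out = 1/(20.8620*2.5440) = 0.0188
R_total = 0.0684 K/W
Q = 105.0920 / 0.0684 = 1535.4051 W

R_total = 0.0684 K/W, Q = 1535.4051 W


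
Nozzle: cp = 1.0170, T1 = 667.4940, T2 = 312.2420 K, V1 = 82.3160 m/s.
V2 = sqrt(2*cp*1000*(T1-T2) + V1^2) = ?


dT = 355.2520 K
2*cp*1000*dT = 722582.5680
V1^2 = 6775.9239
V2 = sqrt(729358.4919) = 854.0249 m/s

854.0249 m/s


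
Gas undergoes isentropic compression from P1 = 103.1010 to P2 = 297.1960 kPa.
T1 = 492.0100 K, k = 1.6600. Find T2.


(k-1)/k = 0.3976
(P2/P1)^exp = 1.5234
T2 = 492.0100 * 1.5234 = 749.5111 K

749.5111 K


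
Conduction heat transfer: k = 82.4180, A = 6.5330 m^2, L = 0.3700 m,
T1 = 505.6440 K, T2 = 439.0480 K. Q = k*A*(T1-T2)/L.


dT = 66.5960 K
Q = 82.4180 * 6.5330 * 66.5960 / 0.3700 = 96912.8020 W

96912.8020 W


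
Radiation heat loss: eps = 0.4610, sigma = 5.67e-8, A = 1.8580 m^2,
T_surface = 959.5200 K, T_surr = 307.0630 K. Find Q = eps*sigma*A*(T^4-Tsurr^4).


T^4 = 8.4765e+11
Tsurr^4 = 8.8902e+09
Q = 0.4610 * 5.67e-8 * 1.8580 * 8.3876e+11 = 40734.9205 W

40734.9205 W


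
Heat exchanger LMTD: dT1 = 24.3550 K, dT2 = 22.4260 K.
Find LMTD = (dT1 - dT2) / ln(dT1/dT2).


dT1/dT2 = 1.0860
ln(dT1/dT2) = 0.0825
LMTD = 1.9290 / 0.0825 = 23.3772 K

23.3772 K


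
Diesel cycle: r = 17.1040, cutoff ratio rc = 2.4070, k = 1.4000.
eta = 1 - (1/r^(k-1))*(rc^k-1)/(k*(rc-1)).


r^(k-1) = 3.1134
rc^k = 3.4203
eta = 0.6054 = 60.5351%

60.5351%


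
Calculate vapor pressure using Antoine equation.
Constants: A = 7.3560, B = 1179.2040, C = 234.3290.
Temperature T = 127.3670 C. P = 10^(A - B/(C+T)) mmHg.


C+T = 361.6960
B/(C+T) = 3.2602
log10(P) = 7.3560 - 3.2602 = 4.0958
P = 10^4.0958 = 12467.8777 mmHg

12467.8777 mmHg


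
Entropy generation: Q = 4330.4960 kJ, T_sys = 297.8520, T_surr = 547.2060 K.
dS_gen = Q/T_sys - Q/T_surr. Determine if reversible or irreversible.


dS_sys = 4330.4960/297.8520 = 14.5391 kJ/K
dS_surr = -4330.4960/547.2060 = -7.9138 kJ/K
dS_gen = 14.5391 - 7.9138 = 6.6253 kJ/K (irreversible)

dS_gen = 6.6253 kJ/K, irreversible


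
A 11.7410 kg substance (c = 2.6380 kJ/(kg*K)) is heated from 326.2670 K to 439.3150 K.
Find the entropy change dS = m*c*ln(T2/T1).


T2/T1 = 1.3465
ln(T2/T1) = 0.2975
dS = 11.7410 * 2.6380 * 0.2975 = 9.2144 kJ/K

9.2144 kJ/K


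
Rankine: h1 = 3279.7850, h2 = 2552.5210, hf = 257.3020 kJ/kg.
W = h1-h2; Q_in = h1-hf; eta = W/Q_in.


W = 727.2640 kJ/kg
Q_in = 3022.4830 kJ/kg
eta = 0.2406 = 24.0618%

eta = 24.0618%


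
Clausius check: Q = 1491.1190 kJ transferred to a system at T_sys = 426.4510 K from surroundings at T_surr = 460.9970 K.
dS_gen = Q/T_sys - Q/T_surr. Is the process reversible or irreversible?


dS_sys = 1491.1190/426.4510 = 3.4966 kJ/K
dS_surr = -1491.1190/460.9970 = -3.2346 kJ/K
dS_gen = 3.4966 - 3.2346 = 0.2620 kJ/K (irreversible)

dS_gen = 0.2620 kJ/K, irreversible


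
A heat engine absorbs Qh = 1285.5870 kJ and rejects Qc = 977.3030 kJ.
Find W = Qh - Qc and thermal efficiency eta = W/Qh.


W = 1285.5870 - 977.3030 = 308.2840 kJ
eta = 308.2840 / 1285.5870 = 0.2398 = 23.9800%

W = 308.2840 kJ, eta = 23.9800%
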